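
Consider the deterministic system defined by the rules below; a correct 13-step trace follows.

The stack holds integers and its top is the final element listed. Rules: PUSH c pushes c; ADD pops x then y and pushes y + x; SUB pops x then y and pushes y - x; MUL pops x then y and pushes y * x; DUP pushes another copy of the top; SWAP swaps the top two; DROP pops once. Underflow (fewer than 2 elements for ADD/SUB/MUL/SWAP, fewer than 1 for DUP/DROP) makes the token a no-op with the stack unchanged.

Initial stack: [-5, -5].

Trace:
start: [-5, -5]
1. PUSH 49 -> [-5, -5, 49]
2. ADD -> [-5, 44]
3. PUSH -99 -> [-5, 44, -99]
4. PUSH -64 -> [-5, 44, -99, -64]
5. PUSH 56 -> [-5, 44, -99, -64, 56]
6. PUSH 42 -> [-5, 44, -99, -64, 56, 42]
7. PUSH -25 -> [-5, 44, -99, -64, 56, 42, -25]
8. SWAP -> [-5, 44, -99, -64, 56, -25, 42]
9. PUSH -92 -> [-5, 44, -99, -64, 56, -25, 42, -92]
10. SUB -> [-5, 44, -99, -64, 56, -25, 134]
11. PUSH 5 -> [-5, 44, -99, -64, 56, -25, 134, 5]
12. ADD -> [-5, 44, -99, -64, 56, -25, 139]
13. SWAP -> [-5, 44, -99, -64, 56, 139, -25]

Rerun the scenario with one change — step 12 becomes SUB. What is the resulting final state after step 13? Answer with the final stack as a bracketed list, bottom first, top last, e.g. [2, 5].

[-5, 44, -99, -64, 56, 129, -25]

(re-executing from step 12 with the substitution; state before step 12: [-5, 44, -99, -64, 56, -25, 134, 5])
12. SUB -> [-5, 44, -99, -64, 56, -25, 129]
13. SWAP -> [-5, 44, -99, -64, 56, 129, -25]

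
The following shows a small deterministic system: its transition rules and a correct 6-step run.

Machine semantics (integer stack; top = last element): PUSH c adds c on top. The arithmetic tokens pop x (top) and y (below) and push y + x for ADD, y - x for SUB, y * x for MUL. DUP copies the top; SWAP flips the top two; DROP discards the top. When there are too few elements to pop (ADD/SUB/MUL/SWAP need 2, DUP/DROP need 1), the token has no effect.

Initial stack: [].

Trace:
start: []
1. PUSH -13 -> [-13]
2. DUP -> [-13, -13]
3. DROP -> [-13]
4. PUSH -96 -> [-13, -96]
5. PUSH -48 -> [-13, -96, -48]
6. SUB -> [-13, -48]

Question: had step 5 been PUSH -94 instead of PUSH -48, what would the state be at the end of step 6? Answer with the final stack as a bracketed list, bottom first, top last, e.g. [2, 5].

(re-executing from step 5 with the substitution; state before step 5: [-13, -96])
5. PUSH -94 -> [-13, -96, -94]
6. SUB -> [-13, -2]

[-13, -2]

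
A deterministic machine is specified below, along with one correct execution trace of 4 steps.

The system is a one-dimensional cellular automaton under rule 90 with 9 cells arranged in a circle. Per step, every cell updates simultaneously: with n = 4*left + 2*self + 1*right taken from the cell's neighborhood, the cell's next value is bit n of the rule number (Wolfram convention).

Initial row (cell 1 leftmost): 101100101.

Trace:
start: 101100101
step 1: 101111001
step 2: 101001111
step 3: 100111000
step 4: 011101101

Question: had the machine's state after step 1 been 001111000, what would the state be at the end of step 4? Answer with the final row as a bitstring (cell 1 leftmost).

100000010

state after step 1 := 001111000
step 2: 011001100
step 3: 111111110
step 4: 100000010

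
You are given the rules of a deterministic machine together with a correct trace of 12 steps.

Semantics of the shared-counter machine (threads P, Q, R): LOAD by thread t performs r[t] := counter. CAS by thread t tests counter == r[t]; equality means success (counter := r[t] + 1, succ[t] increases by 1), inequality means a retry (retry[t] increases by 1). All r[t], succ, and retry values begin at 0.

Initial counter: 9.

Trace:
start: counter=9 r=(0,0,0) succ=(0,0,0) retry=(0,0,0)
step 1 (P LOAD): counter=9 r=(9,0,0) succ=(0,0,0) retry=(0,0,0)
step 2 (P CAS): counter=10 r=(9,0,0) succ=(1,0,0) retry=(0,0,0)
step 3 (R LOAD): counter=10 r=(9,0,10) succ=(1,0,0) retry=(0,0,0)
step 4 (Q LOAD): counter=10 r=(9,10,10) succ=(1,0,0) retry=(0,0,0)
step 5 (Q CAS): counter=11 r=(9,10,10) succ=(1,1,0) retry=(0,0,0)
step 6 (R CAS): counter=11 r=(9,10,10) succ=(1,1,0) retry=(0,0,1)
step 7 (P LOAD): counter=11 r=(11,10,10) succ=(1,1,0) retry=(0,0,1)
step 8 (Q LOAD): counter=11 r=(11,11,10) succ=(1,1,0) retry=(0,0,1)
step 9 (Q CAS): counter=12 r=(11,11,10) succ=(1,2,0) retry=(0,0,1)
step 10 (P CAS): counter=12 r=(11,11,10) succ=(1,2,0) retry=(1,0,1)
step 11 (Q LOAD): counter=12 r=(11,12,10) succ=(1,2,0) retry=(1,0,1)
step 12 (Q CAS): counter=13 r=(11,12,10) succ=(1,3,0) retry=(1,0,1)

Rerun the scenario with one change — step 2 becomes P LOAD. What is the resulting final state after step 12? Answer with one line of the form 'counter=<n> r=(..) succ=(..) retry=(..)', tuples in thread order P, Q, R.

(re-executing from step 2 with the substitution; state before step 2: counter=9 r=(9,0,0) succ=(0,0,0) retry=(0,0,0))
step 2 (P LOAD): counter=9 r=(9,0,0) succ=(0,0,0) retry=(0,0,0)
step 3 (R LOAD): counter=9 r=(9,0,9) succ=(0,0,0) retry=(0,0,0)
step 4 (Q LOAD): counter=9 r=(9,9,9) succ=(0,0,0) retry=(0,0,0)
step 5 (Q CAS): counter=10 r=(9,9,9) succ=(0,1,0) retry=(0,0,0)
step 6 (R CAS): counter=10 r=(9,9,9) succ=(0,1,0) retry=(0,0,1)
step 7 (P LOAD): counter=10 r=(10,9,9) succ=(0,1,0) retry=(0,0,1)
step 8 (Q LOAD): counter=10 r=(10,10,9) succ=(0,1,0) retry=(0,0,1)
step 9 (Q CAS): counter=11 r=(10,10,9) succ=(0,2,0) retry=(0,0,1)
step 10 (P CAS): counter=11 r=(10,10,9) succ=(0,2,0) retry=(1,0,1)
step 11 (Q LOAD): counter=11 r=(10,11,9) succ=(0,2,0) retry=(1,0,1)
step 12 (Q CAS): counter=12 r=(10,11,9) succ=(0,3,0) retry=(1,0,1)

counter=12 r=(10,11,9) succ=(0,3,0) retry=(1,0,1)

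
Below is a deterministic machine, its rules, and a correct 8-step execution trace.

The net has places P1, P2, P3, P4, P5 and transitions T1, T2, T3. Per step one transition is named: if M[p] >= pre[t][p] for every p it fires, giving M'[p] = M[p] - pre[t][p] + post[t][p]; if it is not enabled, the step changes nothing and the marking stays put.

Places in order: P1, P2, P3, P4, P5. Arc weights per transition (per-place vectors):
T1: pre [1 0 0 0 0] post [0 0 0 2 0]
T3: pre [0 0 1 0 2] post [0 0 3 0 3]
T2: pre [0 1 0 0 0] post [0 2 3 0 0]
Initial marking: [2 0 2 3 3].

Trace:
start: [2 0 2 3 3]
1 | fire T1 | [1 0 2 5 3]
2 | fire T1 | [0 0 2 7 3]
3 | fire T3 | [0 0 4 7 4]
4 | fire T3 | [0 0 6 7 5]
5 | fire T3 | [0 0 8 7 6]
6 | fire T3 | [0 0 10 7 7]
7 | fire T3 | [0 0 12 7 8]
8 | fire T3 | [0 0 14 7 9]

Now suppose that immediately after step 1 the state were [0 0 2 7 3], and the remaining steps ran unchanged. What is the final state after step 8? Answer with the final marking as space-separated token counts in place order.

state after step 1 := [0 0 2 7 3]
2 | fire T1 | [0 0 2 7 3]
3 | fire T3 | [0 0 4 7 4]
4 | fire T3 | [0 0 6 7 5]
5 | fire T3 | [0 0 8 7 6]
6 | fire T3 | [0 0 10 7 7]
7 | fire T3 | [0 0 12 7 8]
8 | fire T3 | [0 0 14 7 9]

0 0 14 7 9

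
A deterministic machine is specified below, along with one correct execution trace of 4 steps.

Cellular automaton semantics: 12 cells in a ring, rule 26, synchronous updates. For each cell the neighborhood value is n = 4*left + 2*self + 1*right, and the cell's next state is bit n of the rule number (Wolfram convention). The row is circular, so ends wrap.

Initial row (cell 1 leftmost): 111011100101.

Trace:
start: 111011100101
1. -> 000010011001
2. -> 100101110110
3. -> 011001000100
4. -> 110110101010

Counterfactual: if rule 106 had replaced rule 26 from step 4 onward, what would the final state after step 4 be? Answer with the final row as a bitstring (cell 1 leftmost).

111010001000

(re-executing step 4 under rule 106; state before step 4: 011001000100)
4. -> 111010001000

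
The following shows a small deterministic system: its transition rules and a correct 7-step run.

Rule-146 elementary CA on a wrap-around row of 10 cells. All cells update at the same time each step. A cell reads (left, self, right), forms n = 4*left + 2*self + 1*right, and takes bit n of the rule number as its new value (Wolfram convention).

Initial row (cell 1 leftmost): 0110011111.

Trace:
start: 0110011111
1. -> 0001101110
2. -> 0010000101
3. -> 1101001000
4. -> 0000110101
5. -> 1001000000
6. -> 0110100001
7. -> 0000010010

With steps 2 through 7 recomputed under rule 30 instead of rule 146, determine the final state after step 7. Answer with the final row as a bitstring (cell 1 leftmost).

0110111100

(re-executing steps 2..7 under rule 30; state before step 2: 0001101110)
2. -> 0011001001
3. -> 1110111111
4. -> 0000100000
5. -> 0001110000
6. -> 0011001000
7. -> 0110111100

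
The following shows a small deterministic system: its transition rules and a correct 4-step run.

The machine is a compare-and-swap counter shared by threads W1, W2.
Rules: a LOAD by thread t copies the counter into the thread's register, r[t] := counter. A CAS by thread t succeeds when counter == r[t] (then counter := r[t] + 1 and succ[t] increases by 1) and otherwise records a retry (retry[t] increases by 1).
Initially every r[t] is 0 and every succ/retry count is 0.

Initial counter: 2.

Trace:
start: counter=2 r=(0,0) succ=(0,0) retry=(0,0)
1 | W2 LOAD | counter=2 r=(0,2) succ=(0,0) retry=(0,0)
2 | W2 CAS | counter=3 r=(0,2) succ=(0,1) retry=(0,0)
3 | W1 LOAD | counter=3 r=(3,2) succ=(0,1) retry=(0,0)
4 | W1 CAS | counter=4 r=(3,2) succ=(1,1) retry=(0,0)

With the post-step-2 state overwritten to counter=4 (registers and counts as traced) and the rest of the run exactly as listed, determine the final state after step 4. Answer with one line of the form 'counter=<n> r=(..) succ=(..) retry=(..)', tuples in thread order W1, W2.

state after step 2 := counter=4 r=(0,2) succ=(0,1) retry=(0,0)
3 | W1 LOAD | counter=4 r=(4,2) succ=(0,1) retry=(0,0)
4 | W1 CAS | counter=5 r=(4,2) succ=(1,1) retry=(0,0)

counter=5 r=(4,2) succ=(1,1) retry=(0,0)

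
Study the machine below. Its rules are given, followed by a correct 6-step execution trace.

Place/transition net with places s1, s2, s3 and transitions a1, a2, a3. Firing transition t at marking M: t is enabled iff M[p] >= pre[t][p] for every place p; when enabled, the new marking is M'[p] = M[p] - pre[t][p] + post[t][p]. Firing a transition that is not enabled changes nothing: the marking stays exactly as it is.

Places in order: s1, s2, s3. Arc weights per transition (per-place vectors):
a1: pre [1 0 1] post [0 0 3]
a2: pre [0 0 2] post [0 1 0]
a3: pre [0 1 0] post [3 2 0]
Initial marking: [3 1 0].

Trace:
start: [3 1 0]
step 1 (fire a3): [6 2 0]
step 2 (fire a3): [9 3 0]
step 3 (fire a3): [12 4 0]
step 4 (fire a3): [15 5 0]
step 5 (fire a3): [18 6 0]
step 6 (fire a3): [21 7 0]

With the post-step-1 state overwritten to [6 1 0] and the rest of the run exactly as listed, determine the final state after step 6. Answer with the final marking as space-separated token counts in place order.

21 6 0

state after step 1 := [6 1 0]
step 2 (fire a3): [9 2 0]
step 3 (fire a3): [12 3 0]
step 4 (fire a3): [15 4 0]
step 5 (fire a3): [18 5 0]
step 6 (fire a3): [21 6 0]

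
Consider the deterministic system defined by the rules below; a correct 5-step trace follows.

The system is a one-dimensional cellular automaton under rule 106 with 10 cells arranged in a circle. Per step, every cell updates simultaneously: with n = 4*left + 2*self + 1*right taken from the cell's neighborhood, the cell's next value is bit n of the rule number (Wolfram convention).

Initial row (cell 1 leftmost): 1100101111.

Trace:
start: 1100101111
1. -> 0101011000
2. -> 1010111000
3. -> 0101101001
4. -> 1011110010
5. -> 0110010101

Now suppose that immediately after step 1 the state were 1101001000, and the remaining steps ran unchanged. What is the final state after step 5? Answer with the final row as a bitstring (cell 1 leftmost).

1010001101

state after step 1 := 1101001000
2. -> 1110010001
3. -> 0010100011
4. -> 0101000111
5. -> 1010001101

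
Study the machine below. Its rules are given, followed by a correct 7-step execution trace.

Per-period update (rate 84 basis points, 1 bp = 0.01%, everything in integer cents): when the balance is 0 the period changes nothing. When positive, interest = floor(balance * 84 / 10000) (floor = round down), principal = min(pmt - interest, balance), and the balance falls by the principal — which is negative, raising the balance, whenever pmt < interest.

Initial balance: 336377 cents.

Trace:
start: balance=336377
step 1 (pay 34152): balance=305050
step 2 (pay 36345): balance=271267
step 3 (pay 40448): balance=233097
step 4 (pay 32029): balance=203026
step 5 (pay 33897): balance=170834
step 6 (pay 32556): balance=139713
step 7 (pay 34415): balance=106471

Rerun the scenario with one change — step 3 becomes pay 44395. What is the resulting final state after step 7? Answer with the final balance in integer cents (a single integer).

(re-executing from step 3 with the substitution; state before step 3: balance=271267)
step 3 (pay 44395): balance=229150
step 4 (pay 32029): balance=199045
step 5 (pay 33897): balance=166819
step 6 (pay 32556): balance=135664
step 7 (pay 34415): balance=102388

102388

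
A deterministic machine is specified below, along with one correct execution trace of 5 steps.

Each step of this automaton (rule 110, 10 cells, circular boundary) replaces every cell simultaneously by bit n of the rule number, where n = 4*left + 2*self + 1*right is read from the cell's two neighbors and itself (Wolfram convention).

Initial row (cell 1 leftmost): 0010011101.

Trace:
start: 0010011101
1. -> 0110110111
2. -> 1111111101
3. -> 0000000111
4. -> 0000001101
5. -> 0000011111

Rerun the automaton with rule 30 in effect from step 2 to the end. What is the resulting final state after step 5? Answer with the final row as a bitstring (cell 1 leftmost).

1100000001

(re-executing steps 2..5 under rule 30; state before step 2: 0110110111)
2. -> 0100100100
3. -> 1111111110
4. -> 1000000000
5. -> 1100000001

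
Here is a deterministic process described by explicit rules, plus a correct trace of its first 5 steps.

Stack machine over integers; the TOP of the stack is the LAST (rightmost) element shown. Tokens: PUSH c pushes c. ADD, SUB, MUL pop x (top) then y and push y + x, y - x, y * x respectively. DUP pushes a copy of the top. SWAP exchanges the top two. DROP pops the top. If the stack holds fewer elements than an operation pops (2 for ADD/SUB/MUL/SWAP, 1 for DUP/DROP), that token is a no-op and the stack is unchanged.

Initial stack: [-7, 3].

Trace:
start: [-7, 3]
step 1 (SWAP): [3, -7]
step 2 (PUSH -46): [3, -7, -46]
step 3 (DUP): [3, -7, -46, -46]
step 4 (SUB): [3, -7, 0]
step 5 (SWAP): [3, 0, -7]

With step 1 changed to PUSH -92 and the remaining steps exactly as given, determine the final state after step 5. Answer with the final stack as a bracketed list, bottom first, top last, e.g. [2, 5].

(re-executing from step 1 with the substitution; state before step 1: [-7, 3])
step 1 (PUSH -92): [-7, 3, -92]
step 2 (PUSH -46): [-7, 3, -92, -46]
step 3 (DUP): [-7, 3, -92, -46, -46]
step 4 (SUB): [-7, 3, -92, 0]
step 5 (SWAP): [-7, 3, 0, -92]

[-7, 3, 0, -92]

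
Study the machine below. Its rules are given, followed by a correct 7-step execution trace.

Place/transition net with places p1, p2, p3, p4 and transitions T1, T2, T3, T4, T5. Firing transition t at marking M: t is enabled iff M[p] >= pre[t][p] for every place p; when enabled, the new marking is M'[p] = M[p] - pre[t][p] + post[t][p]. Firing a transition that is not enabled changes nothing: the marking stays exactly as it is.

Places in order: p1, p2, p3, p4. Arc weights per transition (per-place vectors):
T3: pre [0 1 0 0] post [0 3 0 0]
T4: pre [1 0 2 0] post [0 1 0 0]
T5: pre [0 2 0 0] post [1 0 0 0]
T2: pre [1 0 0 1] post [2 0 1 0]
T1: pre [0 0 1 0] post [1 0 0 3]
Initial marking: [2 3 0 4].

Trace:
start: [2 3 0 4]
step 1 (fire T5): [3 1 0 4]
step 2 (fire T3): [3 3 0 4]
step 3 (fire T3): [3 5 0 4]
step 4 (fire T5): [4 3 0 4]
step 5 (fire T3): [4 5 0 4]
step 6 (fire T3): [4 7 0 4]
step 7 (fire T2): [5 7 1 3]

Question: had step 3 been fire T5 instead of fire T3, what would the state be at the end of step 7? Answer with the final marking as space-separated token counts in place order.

(re-executing from step 3 with the substitution; state before step 3: [3 3 0 4])
step 3 (fire T5): [4 1 0 4]
step 4 (fire T5): [4 1 0 4]
step 5 (fire T3): [4 3 0 4]
step 6 (fire T3): [4 5 0 4]
step 7 (fire T2): [5 5 1 3]

5 5 1 3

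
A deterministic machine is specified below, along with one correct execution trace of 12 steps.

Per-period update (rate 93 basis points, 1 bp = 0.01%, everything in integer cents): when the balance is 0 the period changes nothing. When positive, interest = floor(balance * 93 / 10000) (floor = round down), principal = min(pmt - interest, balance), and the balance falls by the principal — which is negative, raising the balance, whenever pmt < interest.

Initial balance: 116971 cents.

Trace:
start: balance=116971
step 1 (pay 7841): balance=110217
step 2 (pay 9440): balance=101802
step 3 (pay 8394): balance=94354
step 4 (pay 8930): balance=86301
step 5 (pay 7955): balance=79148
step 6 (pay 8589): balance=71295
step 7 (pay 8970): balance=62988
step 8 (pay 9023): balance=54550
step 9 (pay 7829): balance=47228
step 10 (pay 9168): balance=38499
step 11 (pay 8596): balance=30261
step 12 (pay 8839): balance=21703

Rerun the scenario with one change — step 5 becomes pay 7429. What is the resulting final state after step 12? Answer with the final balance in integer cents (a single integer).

(re-executing from step 5 with the substitution; state before step 5: balance=86301)
step 5 (pay 7429): balance=79674
step 6 (pay 8589): balance=71825
step 7 (pay 8970): balance=63522
step 8 (pay 9023): balance=55089
step 9 (pay 7829): balance=47772
step 10 (pay 9168): balance=39048
step 11 (pay 8596): balance=30815
step 12 (pay 8839): balance=22262

22262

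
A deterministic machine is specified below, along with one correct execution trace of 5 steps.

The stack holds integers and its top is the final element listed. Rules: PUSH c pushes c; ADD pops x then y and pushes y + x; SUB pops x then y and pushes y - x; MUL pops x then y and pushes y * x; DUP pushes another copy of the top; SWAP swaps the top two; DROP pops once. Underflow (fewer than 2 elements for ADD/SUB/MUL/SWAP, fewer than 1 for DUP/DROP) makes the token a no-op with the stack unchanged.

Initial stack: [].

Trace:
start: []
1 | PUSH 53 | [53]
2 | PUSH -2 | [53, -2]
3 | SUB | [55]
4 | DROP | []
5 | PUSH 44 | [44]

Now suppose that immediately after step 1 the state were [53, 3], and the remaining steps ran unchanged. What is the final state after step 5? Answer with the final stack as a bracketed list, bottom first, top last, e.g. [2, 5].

[53, 44]

state after step 1 := [53, 3]
2 | PUSH -2 | [53, 3, -2]
3 | SUB | [53, 5]
4 | DROP | [53]
5 | PUSH 44 | [53, 44]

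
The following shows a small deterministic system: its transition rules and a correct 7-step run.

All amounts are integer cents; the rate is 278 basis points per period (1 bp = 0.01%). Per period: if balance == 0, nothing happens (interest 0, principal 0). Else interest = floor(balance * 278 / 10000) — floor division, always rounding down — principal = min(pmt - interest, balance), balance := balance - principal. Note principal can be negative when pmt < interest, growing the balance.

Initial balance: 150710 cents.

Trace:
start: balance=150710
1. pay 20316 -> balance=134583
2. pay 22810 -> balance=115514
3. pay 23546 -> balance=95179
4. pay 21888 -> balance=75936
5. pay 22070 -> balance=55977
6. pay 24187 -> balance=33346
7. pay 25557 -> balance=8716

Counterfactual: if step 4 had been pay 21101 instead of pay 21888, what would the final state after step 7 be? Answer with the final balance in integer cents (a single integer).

(re-executing from step 4 with the substitution; state before step 4: balance=95179)
4. pay 21101 -> balance=76723
5. pay 22070 -> balance=56785
6. pay 24187 -> balance=34176
7. pay 25557 -> balance=9569

9569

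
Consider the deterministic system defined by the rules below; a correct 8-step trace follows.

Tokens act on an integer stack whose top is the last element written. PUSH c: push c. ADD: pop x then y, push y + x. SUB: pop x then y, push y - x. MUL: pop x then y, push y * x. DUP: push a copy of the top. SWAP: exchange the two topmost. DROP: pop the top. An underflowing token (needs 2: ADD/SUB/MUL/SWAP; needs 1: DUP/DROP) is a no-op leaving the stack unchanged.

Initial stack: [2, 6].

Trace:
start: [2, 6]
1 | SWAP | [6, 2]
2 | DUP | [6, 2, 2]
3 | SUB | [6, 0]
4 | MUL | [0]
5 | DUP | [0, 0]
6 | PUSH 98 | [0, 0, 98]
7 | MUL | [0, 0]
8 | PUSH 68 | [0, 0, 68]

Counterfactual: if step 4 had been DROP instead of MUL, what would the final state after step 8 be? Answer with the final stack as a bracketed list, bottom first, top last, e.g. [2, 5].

(re-executing from step 4 with the substitution; state before step 4: [6, 0])
4 | DROP | [6]
5 | DUP | [6, 6]
6 | PUSH 98 | [6, 6, 98]
7 | MUL | [6, 588]
8 | PUSH 68 | [6, 588, 68]

[6, 588, 68]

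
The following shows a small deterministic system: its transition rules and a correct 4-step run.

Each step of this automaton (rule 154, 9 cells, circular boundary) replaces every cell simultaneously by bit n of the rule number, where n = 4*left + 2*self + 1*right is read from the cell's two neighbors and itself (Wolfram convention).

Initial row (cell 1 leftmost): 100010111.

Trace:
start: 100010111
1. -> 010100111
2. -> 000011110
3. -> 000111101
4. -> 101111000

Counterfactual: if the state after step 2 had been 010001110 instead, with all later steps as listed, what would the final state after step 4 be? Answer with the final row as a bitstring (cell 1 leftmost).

state after step 2 := 010001110
3. -> 101011101
4. -> 000011001

000011001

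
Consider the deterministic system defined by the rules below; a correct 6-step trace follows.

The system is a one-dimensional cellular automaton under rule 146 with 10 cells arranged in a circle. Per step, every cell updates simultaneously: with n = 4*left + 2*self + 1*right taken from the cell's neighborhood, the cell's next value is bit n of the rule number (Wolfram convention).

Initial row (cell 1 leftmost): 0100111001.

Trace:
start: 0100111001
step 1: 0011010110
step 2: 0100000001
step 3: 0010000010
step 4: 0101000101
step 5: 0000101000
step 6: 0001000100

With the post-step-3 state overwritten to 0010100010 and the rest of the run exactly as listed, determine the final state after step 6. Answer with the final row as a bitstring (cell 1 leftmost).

state after step 3 := 0010100010
step 4: 0100010101
step 5: 0010100000
step 6: 0100010000

0100010000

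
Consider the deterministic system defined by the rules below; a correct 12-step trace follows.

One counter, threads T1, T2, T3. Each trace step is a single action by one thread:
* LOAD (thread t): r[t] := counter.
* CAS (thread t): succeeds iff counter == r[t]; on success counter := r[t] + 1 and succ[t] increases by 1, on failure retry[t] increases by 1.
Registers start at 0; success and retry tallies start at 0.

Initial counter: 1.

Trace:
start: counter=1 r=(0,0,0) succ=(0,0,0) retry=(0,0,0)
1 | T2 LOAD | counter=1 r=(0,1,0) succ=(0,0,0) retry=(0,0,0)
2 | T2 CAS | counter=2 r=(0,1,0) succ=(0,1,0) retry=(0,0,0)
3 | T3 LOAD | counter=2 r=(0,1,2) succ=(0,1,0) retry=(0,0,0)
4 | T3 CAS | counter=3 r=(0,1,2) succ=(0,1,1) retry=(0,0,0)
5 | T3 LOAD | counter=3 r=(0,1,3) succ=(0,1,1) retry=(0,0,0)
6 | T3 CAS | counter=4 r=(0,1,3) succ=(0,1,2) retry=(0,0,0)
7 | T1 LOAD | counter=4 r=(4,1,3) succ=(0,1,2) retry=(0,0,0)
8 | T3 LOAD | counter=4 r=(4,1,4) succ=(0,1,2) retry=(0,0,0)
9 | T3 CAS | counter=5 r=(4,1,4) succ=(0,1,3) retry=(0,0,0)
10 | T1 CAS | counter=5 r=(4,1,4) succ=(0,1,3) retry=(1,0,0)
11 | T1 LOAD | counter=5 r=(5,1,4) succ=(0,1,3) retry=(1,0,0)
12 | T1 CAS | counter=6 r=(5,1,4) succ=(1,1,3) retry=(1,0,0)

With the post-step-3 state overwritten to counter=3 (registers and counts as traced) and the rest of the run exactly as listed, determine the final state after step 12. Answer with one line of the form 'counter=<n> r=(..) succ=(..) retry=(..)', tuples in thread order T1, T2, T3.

state after step 3 := counter=3 r=(0,1,2) succ=(0,1,0) retry=(0,0,0)
4 | T3 CAS | counter=3 r=(0,1,2) succ=(0,1,0) retry=(0,0,1)
5 | T3 LOAD | counter=3 r=(0,1,3) succ=(0,1,0) retry=(0,0,1)
6 | T3 CAS | counter=4 r=(0,1,3) succ=(0,1,1) retry=(0,0,1)
7 | T1 LOAD | counter=4 r=(4,1,3) succ=(0,1,1) retry=(0,0,1)
8 | T3 LOAD | counter=4 r=(4,1,4) succ=(0,1,1) retry=(0,0,1)
9 | T3 CAS | counter=5 r=(4,1,4) succ=(0,1,2) retry=(0,0,1)
10 | T1 CAS | counter=5 r=(4,1,4) succ=(0,1,2) retry=(1,0,1)
11 | T1 LOAD | counter=5 r=(5,1,4) succ=(0,1,2) retry=(1,0,1)
12 | T1 CAS | counter=6 r=(5,1,4) succ=(1,1,2) retry=(1,0,1)

counter=6 r=(5,1,4) succ=(1,1,2) retry=(1,0,1)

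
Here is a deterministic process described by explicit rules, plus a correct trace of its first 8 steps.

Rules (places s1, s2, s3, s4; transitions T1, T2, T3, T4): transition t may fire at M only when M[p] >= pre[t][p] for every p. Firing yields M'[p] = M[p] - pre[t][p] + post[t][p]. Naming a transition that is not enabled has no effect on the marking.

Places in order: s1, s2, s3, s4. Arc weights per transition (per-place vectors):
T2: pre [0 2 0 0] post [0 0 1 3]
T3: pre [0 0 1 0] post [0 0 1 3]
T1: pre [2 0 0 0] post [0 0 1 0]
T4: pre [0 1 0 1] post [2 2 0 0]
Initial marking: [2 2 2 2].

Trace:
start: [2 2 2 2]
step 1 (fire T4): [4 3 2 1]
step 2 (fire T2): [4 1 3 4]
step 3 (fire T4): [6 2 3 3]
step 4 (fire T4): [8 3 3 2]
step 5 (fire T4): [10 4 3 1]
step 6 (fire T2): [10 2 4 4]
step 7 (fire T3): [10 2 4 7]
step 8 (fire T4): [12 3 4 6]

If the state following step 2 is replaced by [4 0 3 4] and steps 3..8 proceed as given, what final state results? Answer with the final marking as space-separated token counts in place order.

state after step 2 := [4 0 3 4]
step 3 (fire T4): [4 0 3 4]
step 4 (fire T4): [4 0 3 4]
step 5 (fire T4): [4 0 3 4]
step 6 (fire T2): [4 0 3 4]
step 7 (fire T3): [4 0 3 7]
step 8 (fire T4): [4 0 3 7]

4 0 3 7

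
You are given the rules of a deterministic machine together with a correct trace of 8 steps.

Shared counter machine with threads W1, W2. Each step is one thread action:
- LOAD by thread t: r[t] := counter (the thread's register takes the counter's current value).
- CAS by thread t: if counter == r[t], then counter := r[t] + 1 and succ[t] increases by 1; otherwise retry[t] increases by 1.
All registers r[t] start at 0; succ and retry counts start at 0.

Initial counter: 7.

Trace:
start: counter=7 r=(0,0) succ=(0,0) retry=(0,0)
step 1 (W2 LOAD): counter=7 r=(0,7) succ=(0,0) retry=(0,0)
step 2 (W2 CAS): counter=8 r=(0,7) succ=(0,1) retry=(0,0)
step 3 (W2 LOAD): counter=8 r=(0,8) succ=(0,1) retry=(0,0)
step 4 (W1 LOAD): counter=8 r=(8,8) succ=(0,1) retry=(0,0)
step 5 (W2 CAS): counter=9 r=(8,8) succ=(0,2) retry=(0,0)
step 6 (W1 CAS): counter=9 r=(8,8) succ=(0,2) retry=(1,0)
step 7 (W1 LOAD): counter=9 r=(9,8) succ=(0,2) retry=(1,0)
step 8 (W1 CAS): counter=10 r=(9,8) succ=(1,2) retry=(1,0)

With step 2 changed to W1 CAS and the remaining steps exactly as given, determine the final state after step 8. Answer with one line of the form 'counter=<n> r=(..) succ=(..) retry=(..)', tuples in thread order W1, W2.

(re-executing from step 2 with the substitution; state before step 2: counter=7 r=(0,7) succ=(0,0) retry=(0,0))
step 2 (W1 CAS): counter=7 r=(0,7) succ=(0,0) retry=(1,0)
step 3 (W2 LOAD): counter=7 r=(0,7) succ=(0,0) retry=(1,0)
step 4 (W1 LOAD): counter=7 r=(7,7) succ=(0,0) retry=(1,0)
step 5 (W2 CAS): counter=8 r=(7,7) succ=(0,1) retry=(1,0)
step 6 (W1 CAS): counter=8 r=(7,7) succ=(0,1) retry=(2,0)
step 7 (W1 LOAD): counter=8 r=(8,7) succ=(0,1) retry=(2,0)
step 8 (W1 CAS): counter=9 r=(8,7) succ=(1,1) retry=(2,0)

counter=9 r=(8,7) succ=(1,1) retry=(2,0)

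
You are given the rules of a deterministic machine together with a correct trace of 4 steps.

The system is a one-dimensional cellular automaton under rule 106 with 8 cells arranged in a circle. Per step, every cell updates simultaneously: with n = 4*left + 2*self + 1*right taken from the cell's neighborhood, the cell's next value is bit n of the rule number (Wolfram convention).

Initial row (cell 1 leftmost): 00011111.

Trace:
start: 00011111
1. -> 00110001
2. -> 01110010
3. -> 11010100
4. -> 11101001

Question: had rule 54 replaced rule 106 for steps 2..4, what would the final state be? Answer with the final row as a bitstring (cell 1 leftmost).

01000010

(re-executing steps 2..4 under rule 54; state before step 2: 00110001)
2. -> 11001011
3. -> 00111100
4. -> 01000010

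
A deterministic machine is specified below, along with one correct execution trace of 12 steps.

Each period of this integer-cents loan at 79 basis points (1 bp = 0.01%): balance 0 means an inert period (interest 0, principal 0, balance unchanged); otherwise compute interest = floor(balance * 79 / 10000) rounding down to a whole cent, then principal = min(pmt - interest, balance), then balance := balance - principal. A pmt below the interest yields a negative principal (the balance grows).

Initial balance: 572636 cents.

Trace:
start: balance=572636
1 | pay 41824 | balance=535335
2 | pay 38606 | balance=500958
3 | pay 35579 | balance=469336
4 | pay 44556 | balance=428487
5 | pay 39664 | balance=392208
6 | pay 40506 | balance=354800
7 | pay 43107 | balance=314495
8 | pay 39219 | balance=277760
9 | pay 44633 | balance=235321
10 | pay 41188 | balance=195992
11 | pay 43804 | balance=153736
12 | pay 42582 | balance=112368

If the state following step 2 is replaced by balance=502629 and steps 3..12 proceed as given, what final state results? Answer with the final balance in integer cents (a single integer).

114175

state after step 2 := balance=502629
3 | pay 35579 | balance=471020
4 | pay 44556 | balance=430185
5 | pay 39664 | balance=393919
6 | pay 40506 | balance=356524
7 | pay 43107 | balance=316233
8 | pay 39219 | balance=279512
9 | pay 44633 | balance=237087
10 | pay 41188 | balance=197771
11 | pay 43804 | balance=155529
12 | pay 42582 | balance=114175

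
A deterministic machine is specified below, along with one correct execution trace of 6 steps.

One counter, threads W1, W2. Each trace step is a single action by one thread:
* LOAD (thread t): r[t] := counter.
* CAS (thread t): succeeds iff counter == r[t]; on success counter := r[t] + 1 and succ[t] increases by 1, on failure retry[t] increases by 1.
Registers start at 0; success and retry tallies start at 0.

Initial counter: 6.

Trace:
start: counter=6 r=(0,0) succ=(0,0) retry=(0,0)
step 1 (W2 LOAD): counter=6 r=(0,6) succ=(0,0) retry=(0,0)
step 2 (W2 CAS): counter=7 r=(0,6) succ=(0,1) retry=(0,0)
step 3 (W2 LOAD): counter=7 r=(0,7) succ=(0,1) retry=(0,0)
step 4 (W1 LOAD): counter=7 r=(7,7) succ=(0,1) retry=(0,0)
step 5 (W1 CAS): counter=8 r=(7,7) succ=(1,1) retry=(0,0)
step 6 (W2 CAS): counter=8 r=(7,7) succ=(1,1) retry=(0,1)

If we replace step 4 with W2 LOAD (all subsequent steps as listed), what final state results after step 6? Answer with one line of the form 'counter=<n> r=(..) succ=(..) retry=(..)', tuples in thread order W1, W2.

counter=8 r=(0,7) succ=(0,2) retry=(1,0)

(re-executing from step 4 with the substitution; state before step 4: counter=7 r=(0,7) succ=(0,1) retry=(0,0))
step 4 (W2 LOAD): counter=7 r=(0,7) succ=(0,1) retry=(0,0)
step 5 (W1 CAS): counter=7 r=(0,7) succ=(0,1) retry=(1,0)
step 6 (W2 CAS): counter=8 r=(0,7) succ=(0,2) retry=(1,0)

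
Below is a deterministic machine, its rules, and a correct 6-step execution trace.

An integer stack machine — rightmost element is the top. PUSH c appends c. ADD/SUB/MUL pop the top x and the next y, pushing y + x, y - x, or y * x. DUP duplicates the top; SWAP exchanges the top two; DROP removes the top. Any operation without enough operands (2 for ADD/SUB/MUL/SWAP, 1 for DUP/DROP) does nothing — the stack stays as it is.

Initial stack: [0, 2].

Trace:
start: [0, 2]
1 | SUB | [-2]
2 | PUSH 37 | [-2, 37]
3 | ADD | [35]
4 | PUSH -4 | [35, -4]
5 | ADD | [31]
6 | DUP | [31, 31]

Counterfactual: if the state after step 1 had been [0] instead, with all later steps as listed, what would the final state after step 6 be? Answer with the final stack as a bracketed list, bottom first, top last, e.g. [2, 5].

[33, 33]

state after step 1 := [0]
2 | PUSH 37 | [0, 37]
3 | ADD | [37]
4 | PUSH -4 | [37, -4]
5 | ADD | [33]
6 | DUP | [33, 33]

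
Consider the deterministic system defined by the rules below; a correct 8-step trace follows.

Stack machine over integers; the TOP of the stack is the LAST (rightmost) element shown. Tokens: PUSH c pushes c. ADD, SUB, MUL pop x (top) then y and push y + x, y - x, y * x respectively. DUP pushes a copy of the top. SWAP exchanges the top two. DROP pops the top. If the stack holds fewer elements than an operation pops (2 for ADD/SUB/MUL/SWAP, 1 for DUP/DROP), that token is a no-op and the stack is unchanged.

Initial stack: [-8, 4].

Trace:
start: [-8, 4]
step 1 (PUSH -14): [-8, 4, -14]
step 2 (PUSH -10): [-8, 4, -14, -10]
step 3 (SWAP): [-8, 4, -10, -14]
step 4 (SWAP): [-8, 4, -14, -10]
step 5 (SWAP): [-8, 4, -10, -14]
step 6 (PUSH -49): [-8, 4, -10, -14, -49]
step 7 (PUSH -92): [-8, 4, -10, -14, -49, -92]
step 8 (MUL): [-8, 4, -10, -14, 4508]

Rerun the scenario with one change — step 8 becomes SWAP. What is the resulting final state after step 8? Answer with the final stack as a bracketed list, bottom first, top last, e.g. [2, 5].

[-8, 4, -10, -14, -92, -49]

(re-executing from step 8 with the substitution; state before step 8: [-8, 4, -10, -14, -49, -92])
step 8 (SWAP): [-8, 4, -10, -14, -92, -49]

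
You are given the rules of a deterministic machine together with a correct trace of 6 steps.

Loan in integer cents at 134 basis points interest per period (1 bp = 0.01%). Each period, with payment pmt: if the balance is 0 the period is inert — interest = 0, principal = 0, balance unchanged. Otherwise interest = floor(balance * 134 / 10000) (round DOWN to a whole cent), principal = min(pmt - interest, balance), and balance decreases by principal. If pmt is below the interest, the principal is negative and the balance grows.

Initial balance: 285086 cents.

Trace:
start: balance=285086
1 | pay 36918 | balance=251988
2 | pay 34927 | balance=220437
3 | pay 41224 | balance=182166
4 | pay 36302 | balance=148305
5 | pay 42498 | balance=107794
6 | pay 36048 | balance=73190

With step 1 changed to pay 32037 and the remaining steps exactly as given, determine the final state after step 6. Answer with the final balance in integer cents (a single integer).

78408

(re-executing from step 1 with the substitution; state before step 1: balance=285086)
1 | pay 32037 | balance=256869
2 | pay 34927 | balance=225384
3 | pay 41224 | balance=187180
4 | pay 36302 | balance=153386
5 | pay 42498 | balance=112943
6 | pay 36048 | balance=78408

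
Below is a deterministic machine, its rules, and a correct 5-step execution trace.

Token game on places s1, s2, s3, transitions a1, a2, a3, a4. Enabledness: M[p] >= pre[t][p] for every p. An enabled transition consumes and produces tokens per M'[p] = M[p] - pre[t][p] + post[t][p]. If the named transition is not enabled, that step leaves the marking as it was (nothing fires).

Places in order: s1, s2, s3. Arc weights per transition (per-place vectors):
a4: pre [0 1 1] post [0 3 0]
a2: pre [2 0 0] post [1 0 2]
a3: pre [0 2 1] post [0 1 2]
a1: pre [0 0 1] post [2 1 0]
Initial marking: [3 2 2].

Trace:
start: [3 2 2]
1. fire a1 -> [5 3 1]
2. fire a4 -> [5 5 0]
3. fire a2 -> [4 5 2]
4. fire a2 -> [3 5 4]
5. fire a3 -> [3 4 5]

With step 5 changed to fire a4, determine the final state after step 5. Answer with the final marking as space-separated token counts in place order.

(re-executing from step 5 with the substitution; state before step 5: [3 5 4])
5. fire a4 -> [3 7 3]

3 7 3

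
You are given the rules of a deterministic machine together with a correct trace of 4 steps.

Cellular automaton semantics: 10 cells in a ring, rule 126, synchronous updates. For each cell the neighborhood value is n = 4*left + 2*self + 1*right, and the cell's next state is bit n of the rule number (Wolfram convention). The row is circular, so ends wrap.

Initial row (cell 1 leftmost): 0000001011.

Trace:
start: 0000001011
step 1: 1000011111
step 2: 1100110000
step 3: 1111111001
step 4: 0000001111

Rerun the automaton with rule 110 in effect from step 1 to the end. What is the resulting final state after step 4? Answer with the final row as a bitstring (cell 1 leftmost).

0011010111

(re-executing steps 1..4 under rule 110; state before step 1: 0000001011)
step 1: 0000011111
step 2: 0000110001
step 3: 0001110011
step 4: 0011010111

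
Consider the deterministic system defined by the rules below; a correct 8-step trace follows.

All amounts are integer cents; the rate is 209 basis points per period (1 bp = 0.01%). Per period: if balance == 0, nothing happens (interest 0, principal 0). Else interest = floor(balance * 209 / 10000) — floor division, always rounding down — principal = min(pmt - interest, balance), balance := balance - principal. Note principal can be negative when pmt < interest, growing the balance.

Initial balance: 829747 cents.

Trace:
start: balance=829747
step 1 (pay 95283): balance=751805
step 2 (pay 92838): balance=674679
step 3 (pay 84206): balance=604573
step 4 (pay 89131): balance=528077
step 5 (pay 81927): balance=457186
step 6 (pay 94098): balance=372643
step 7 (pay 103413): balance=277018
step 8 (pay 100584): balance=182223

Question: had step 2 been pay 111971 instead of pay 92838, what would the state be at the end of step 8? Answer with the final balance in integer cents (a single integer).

(re-executing from step 2 with the substitution; state before step 2: balance=751805)
step 2 (pay 111971): balance=655546
step 3 (pay 84206): balance=585040
step 4 (pay 89131): balance=508136
step 5 (pay 81927): balance=436829
step 6 (pay 94098): balance=351860
step 7 (pay 103413): balance=255800
step 8 (pay 100584): balance=160562

160562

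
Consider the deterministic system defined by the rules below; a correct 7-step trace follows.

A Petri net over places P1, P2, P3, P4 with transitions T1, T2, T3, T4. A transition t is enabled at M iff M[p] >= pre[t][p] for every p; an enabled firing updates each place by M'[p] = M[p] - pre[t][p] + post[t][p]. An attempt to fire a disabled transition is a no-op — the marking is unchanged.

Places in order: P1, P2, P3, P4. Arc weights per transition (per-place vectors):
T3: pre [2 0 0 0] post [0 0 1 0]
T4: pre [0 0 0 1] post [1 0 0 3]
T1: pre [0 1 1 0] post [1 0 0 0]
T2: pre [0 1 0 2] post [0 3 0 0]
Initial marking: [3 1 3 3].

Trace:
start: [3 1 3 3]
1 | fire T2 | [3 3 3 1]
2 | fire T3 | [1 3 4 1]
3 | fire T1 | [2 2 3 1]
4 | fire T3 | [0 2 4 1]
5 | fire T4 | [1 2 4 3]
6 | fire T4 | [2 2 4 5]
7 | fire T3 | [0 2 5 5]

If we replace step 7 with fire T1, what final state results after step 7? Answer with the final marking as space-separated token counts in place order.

(re-executing from step 7 with the substitution; state before step 7: [2 2 4 5])
7 | fire T1 | [3 1 3 5]

3 1 3 5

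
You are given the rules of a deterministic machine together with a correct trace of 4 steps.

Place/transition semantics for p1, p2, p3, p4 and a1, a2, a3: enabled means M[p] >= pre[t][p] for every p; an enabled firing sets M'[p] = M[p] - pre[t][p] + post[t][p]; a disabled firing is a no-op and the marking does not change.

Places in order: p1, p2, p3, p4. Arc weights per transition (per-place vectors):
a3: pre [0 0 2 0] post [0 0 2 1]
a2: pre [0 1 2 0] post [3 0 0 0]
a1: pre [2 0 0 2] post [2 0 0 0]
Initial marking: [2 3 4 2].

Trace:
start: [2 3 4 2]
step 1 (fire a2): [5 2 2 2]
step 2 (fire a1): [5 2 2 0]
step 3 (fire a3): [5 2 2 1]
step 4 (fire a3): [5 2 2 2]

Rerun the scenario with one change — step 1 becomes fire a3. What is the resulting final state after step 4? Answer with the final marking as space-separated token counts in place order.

2 3 4 3

(re-executing from step 1 with the substitution; state before step 1: [2 3 4 2])
step 1 (fire a3): [2 3 4 3]
step 2 (fire a1): [2 3 4 1]
step 3 (fire a3): [2 3 4 2]
step 4 (fire a3): [2 3 4 3]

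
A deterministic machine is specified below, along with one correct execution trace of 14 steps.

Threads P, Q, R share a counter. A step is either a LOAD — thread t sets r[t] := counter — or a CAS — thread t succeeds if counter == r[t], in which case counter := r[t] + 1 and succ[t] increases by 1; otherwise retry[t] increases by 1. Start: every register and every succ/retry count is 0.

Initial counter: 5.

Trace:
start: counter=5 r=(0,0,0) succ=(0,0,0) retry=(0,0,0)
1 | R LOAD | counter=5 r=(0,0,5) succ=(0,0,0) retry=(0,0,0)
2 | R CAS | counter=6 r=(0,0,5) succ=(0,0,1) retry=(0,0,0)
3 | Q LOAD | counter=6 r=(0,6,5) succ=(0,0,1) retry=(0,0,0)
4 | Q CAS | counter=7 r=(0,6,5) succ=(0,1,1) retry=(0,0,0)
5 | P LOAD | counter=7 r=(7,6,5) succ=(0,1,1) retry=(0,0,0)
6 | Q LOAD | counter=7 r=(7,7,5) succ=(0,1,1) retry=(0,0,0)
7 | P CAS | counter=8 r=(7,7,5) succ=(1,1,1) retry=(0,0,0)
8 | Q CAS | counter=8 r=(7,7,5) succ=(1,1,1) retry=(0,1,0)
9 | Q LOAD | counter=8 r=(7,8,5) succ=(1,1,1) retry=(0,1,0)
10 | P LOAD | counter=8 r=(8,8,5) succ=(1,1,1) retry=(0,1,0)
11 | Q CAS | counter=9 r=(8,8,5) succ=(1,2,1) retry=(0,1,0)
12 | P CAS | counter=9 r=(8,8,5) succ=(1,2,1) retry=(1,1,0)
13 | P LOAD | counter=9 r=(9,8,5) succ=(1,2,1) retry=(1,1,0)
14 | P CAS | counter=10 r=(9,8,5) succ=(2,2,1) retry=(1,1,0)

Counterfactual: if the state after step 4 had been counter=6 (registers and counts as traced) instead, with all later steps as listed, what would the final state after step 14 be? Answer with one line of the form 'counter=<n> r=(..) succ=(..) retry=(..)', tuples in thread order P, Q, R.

state after step 4 := counter=6 r=(0,6,5) succ=(0,1,1) retry=(0,0,0)
5 | P LOAD | counter=6 r=(6,6,5) succ=(0,1,1) retry=(0,0,0)
6 | Q LOAD | counter=6 r=(6,6,5) succ=(0,1,1) retry=(0,0,0)
7 | P CAS | counter=7 r=(6,6,5) succ=(1,1,1) retry=(0,0,0)
8 | Q CAS | counter=7 r=(6,6,5) succ=(1,1,1) retry=(0,1,0)
9 | Q LOAD | counter=7 r=(6,7,5) succ=(1,1,1) retry=(0,1,0)
10 | P LOAD | counter=7 r=(7,7,5) succ=(1,1,1) retry=(0,1,0)
11 | Q CAS | counter=8 r=(7,7,5) succ=(1,2,1) retry=(0,1,0)
12 | P CAS | counter=8 r=(7,7,5) succ=(1,2,1) retry=(1,1,0)
13 | P LOAD | counter=8 r=(8,7,5) succ=(1,2,1) retry=(1,1,0)
14 | P CAS | counter=9 r=(8,7,5) succ=(2,2,1) retry=(1,1,0)

counter=9 r=(8,7,5) succ=(2,2,1) retry=(1,1,0)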